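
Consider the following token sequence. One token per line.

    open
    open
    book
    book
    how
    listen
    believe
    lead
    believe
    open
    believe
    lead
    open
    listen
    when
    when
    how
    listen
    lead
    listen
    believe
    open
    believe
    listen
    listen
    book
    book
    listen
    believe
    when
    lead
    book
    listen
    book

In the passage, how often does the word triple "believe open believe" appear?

2

Scanning the 32 overlapping trigram windows for "believe open believe":
  position 9–11: believe open believe
  position 21–23: believe open believe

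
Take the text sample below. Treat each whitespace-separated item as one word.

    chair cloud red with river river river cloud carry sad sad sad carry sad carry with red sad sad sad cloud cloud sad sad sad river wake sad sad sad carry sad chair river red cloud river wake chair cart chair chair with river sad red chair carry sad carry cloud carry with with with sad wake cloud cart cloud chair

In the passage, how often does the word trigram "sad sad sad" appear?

4

Scanning the 59 overlapping trigram windows for "sad sad sad":
  position 10–12: sad sad sad
  position 18–20: sad sad sad
  position 23–25: sad sad sad
  position 28–30: sad sad sad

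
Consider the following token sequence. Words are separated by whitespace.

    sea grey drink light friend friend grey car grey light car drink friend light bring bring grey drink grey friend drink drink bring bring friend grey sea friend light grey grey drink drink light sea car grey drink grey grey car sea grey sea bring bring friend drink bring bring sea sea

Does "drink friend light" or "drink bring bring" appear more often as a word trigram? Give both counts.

"drink friend light": 1 occurrence
"drink bring bring": 2 occurrences

"drink bring bring" (2 vs 1)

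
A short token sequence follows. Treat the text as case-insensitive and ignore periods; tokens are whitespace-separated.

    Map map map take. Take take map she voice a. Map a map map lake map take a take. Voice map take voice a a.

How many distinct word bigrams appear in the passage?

16

25 tokens → 24 bigram windows in total.
Repeated bigrams (each contributes count−1 duplicates):
  map map: 3
  map take: 3
  a map: 2
  take take: 2
  take voice: 2
  voice a: 2
8 duplicate windows → 24 − 8 = 16 distinct.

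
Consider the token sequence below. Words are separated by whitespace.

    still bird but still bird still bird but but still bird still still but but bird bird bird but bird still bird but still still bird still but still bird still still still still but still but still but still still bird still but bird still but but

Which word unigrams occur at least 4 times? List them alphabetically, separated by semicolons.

Unigram counts meeting the condition (at least 4 times):
  bird: 13
  but: 14
  still: 21

bird; but; still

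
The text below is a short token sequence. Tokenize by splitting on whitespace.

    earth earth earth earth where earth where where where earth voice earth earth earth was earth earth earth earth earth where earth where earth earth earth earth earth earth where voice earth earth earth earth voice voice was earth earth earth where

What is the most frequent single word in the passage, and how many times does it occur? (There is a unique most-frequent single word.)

"earth", 28 times

Unigram frequencies (highest first):
  earth: 28
  where: 8
  voice: 4
  was: 2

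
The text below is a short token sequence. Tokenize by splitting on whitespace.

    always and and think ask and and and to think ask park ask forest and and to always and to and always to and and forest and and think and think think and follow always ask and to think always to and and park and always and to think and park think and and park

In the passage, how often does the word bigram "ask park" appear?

1

Scanning the 54 overlapping bigram windows for "ask park":
  position 11–12: ask park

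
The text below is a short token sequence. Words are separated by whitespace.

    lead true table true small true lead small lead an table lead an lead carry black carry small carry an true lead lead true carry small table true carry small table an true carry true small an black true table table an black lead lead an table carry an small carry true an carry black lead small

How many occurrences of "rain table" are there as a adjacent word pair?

Scanning the 56 overlapping bigram windows for "rain table":
  (none found)

0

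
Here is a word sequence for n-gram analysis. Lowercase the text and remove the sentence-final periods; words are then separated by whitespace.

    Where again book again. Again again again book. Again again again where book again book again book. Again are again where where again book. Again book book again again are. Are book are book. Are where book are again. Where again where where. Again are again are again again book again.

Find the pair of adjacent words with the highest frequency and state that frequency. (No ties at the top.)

Bigram frequencies (highest first):
  book again: 8
  again book: 7
  again again: 7
  where again: 4
  again where: 4
  again are: 4
  … (8 more, each ≤ 4)

"book again", 8 times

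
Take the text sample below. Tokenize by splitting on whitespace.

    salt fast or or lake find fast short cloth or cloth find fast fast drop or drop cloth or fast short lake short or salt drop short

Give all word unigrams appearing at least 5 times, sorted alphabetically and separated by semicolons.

fast; or

Unigram counts meeting the condition (at least 5 times):
  fast: 5
  or: 6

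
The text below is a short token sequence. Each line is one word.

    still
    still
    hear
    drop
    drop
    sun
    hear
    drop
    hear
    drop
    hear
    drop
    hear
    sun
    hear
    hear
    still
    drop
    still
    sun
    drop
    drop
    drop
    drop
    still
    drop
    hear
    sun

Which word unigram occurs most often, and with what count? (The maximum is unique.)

Unigram frequencies (highest first):
  drop: 11
  hear: 8
  still: 5
  sun: 4

"drop", 11 times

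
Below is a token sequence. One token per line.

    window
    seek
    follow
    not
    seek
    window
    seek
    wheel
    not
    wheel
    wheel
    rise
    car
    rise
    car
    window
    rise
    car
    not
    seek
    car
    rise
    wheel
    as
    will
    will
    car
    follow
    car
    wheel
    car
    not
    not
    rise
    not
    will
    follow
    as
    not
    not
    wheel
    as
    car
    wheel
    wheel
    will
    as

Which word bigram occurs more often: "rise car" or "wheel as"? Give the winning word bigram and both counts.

"rise car": 3 occurrences
"wheel as": 2 occurrences

"rise car" (3 vs 2)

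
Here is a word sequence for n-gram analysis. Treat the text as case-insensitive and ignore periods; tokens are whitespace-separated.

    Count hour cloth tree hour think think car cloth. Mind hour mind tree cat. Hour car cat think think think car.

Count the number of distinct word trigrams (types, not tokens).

21 tokens → 19 trigram windows in total.
Repeated trigrams (each contributes count−1 duplicates):
  think think car: 2
1 duplicate windows → 19 − 1 = 18 distinct.

18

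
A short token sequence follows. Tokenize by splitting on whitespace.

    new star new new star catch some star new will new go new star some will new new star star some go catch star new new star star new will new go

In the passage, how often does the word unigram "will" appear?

3

Scanning the 32 tokens for "will":
  position 10: will
  position 16: will
  position 30: will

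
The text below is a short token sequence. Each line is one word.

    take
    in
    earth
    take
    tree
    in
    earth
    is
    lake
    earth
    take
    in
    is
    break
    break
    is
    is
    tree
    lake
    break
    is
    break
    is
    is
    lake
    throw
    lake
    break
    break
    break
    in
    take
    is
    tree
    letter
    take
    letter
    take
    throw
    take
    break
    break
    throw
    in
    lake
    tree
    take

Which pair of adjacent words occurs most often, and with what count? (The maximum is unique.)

Bigram frequencies (highest first):
  break break: 4
  break is: 3
  take in: 2
  in earth: 2
  earth take: 2
  is lake: 2
  … (26 more, each ≤ 2)

"break break", 4 times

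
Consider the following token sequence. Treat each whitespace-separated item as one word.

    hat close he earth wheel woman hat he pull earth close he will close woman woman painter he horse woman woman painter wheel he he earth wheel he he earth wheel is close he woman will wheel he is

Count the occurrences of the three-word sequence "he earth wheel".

3

Scanning the 37 overlapping trigram windows for "he earth wheel":
  position 3–5: he earth wheel
  position 25–27: he earth wheel
  position 29–31: he earth wheel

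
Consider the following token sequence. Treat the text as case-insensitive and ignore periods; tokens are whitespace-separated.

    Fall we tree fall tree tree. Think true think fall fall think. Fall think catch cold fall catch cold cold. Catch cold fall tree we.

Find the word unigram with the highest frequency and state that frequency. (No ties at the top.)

"fall", 7 times

Unigram frequencies (highest first):
  fall: 7
  tree: 4
  think: 4
  cold: 4
  catch: 3
  we: 2
  … (1 more, each ≤ 1)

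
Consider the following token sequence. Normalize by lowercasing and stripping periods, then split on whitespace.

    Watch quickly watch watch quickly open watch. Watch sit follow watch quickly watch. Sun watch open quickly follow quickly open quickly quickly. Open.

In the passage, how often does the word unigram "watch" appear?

8

Scanning the 23 tokens for "watch":
  position 1: watch
  position 3: watch
  position 4: watch
  position 7: watch
  position 8: watch
  position 11: watch
  position 13: watch
  position 15: watch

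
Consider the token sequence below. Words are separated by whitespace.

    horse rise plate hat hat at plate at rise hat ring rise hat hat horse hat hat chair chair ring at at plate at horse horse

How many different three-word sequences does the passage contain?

23

26 tokens → 24 trigram windows in total.
Repeated trigrams (each contributes count−1 duplicates):
  at plate at: 2
1 duplicate windows → 24 − 1 = 23 distinct.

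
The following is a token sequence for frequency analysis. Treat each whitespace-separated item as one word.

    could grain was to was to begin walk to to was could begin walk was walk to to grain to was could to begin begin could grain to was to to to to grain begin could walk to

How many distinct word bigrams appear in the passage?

38 tokens → 37 bigram windows in total.
Repeated bigrams (each contributes count−1 duplicates):
  to to: 5
  to was: 4
  walk to: 3
  was to: 3
  begin could: 2
  begin walk: 2
  could grain: 2
  grain to: 2
  … (3 more repeated)
18 duplicate windows → 37 − 18 = 19 distinct.

19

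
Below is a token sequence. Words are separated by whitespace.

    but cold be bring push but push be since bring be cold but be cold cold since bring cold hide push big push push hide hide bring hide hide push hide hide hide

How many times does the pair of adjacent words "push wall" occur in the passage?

Scanning the 32 overlapping bigram windows for "push wall":
  (none found)

0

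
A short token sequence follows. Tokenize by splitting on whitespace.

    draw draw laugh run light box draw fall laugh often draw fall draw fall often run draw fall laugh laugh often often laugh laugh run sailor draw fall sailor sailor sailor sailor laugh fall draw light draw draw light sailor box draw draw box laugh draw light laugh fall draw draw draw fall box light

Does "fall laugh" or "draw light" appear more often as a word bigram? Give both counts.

"draw light" (3 vs 2)

"fall laugh": 2 occurrences
"draw light": 3 occurrences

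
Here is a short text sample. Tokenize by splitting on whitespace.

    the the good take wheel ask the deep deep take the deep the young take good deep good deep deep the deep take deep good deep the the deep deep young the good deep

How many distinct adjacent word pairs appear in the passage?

19

34 tokens → 33 bigram windows in total.
Repeated bigrams (each contributes count−1 duplicates):
  good deep: 4
  the deep: 4
  deep deep: 3
  deep the: 3
  deep good: 2
  deep take: 2
  the good: 2
  the the: 2
14 duplicate windows → 33 − 14 = 19 distinct.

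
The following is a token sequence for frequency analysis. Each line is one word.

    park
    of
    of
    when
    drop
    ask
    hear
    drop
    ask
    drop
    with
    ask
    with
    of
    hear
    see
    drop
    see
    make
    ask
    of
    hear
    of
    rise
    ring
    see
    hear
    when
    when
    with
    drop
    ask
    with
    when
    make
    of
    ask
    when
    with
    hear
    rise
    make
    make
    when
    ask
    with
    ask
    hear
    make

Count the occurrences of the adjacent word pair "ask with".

Scanning the 48 overlapping bigram windows for "ask with":
  position 12–13: ask with
  position 32–33: ask with
  position 45–46: ask with

3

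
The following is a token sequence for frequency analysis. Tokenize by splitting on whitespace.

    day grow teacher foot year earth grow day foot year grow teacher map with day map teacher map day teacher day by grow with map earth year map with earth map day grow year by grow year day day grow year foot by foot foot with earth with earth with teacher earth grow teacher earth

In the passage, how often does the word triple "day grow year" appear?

2

Scanning the 53 overlapping trigram windows for "day grow year":
  position 32–34: day grow year
  position 39–41: day grow year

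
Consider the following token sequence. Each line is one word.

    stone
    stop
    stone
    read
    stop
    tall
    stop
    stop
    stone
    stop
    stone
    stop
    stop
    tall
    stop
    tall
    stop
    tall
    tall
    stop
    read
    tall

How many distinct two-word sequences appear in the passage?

10

22 tokens → 21 bigram windows in total.
Repeated bigrams (each contributes count−1 duplicates):
  stop tall: 4
  tall stop: 4
  stone stop: 3
  stop stone: 3
  stop stop: 2
11 duplicate windows → 21 − 11 = 10 distinct.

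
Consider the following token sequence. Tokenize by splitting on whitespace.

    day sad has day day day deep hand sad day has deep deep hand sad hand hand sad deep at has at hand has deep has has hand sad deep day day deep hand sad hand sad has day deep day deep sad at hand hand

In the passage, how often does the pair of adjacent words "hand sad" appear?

6

Scanning the 45 overlapping bigram windows for "hand sad":
  position 8–9: hand sad
  position 14–15: hand sad
  position 17–18: hand sad
  position 28–29: hand sad
  position 34–35: hand sad
  position 36–37: hand sad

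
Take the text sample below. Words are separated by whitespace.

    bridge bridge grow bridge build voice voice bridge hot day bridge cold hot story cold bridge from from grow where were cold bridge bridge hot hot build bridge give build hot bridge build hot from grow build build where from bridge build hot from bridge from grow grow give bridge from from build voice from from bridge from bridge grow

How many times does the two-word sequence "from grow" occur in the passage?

3

Scanning the 59 overlapping bigram windows for "from grow":
  position 18–19: from grow
  position 35–36: from grow
  position 46–47: from grow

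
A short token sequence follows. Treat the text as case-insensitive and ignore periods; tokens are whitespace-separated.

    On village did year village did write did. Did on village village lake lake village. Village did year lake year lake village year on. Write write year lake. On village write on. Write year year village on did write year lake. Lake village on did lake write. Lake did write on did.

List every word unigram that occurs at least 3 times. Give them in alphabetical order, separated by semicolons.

did; lake; on; village; write; year

Unigram counts meeting the condition (at least 3 times):
  did: 9
  lake: 9
  on: 8
  village: 10
  write: 8
  year: 8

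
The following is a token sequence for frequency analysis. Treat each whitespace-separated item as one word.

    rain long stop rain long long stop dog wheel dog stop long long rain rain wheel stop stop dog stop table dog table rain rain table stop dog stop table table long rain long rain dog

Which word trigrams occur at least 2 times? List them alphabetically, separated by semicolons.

Trigram counts meeting the condition (at least 2 times):
  dog stop table: 2
  stop dog stop: 2

dog stop table; stop dog stop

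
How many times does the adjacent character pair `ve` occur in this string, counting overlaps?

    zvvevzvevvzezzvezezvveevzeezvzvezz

Sliding a length-2 window over the 34 characters (33 positions):
  position 3–4: ve
  position 7–8: ve
  position 15–16: ve
  position 21–22: ve
  position 31–32: ve

5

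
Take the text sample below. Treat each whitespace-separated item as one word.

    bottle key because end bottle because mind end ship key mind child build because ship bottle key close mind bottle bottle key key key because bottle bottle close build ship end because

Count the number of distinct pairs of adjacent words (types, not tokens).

26

32 tokens → 31 bigram windows in total.
Repeated bigrams (each contributes count−1 duplicates):
  bottle key: 3
  bottle bottle: 2
  key because: 2
  key key: 2
5 duplicate windows → 31 − 5 = 26 distinct.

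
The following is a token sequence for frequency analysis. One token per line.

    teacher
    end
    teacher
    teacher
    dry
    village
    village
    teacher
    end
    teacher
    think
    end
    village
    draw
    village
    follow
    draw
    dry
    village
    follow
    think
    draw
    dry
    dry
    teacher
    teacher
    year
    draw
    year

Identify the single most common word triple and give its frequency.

Trigram frequencies (highest first):
  teacher end teacher: 2
  end teacher teacher: 1
  teacher teacher dry: 1
  teacher dry village: 1
  dry village village: 1
  village village teacher: 1
  … (20 more, each ≤ 1)

"teacher end teacher", 2 times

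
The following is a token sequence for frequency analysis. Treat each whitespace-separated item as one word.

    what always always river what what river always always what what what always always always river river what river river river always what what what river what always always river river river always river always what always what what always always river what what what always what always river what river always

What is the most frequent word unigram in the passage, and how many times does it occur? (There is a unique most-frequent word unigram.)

Unigram frequencies (highest first):
  what: 19
  always: 18
  river: 15

"what", 19 times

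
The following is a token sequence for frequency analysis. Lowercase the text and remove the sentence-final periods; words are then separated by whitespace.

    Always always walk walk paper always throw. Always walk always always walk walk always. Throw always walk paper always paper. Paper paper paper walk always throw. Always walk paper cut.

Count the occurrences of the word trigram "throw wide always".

Scanning the 28 overlapping trigram windows for "throw wide always":
  (none found)

0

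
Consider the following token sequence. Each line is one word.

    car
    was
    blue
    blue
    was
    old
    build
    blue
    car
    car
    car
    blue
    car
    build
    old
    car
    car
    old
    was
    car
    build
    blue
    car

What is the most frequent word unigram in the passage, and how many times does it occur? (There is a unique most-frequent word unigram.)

"car", 9 times

Unigram frequencies (highest first):
  car: 9
  blue: 5
  was: 3
  old: 3
  build: 3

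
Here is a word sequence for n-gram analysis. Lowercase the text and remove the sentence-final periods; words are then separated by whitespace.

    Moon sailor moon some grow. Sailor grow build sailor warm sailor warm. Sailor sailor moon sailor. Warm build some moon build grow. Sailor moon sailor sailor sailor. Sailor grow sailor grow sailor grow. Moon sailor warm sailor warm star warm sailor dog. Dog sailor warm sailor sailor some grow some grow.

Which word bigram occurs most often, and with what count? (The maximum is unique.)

Bigram frequencies (highest first):
  sailor warm: 6
  warm sailor: 5
  sailor sailor: 5
  moon sailor: 4
  grow sailor: 4
  sailor grow: 4
  … (18 more, each ≤ 3)

"sailor warm", 6 times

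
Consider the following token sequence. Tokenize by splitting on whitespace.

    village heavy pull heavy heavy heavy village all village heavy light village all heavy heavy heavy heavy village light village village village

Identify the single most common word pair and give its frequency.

"heavy heavy", 5 times

Bigram frequencies (highest first):
  heavy heavy: 5
  village heavy: 2
  heavy village: 2
  village all: 2
  light village: 2
  village village: 2
  … (6 more, each ≤ 1)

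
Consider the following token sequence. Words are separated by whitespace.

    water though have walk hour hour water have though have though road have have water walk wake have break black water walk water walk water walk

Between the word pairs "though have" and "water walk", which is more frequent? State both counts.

"water walk" (4 vs 2)

"though have": 2 occurrences
"water walk": 4 occurrences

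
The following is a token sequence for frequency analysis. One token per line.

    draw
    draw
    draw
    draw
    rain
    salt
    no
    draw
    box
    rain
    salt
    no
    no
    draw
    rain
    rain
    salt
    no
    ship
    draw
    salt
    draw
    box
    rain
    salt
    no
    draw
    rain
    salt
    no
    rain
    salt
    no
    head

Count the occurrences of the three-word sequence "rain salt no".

6

Scanning the 32 overlapping trigram windows for "rain salt no":
  position 5–7: rain salt no
  position 10–12: rain salt no
  position 16–18: rain salt no
  position 24–26: rain salt no
  position 28–30: rain salt no
  position 31–33: rain salt no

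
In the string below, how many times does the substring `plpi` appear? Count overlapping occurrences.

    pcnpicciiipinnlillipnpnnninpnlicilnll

Sliding a length-4 window over the 37 characters (34 positions):
  (no match at any position)

0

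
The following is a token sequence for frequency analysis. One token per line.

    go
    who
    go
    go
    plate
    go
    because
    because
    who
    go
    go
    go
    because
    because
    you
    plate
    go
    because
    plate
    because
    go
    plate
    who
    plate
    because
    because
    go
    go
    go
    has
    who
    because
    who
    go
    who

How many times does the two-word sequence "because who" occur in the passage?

Scanning the 34 overlapping bigram windows for "because who":
  position 8–9: because who
  position 32–33: because who

2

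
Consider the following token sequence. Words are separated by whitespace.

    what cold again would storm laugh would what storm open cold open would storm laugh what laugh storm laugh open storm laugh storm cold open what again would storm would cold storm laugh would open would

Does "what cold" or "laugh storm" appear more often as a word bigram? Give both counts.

"what cold": 1 occurrence
"laugh storm": 2 occurrences

"laugh storm" (2 vs 1)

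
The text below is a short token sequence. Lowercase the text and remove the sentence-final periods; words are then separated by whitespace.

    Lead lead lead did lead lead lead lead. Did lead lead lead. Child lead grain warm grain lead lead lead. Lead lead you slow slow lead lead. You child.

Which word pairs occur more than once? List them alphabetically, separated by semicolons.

Bigram counts meeting the condition (more than once):
  did lead: 2
  lead did: 2
  lead lead: 12
  lead you: 2

did lead; lead did; lead lead; lead you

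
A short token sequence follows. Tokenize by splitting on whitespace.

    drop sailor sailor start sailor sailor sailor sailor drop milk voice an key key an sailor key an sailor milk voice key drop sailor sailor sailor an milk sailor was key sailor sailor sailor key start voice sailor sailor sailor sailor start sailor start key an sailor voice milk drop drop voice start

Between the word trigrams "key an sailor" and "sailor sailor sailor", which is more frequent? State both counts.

"sailor sailor sailor" (6 vs 3)

"key an sailor": 3 occurrences
"sailor sailor sailor": 6 occurrences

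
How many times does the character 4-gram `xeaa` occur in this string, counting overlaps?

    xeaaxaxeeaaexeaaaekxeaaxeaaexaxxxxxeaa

5

Sliding a length-4 window over the 38 characters (35 positions):
  position 1–4: xeaa
  position 13–16: xeaa
  position 20–23: xeaa
  position 24–27: xeaa
  position 35–38: xeaa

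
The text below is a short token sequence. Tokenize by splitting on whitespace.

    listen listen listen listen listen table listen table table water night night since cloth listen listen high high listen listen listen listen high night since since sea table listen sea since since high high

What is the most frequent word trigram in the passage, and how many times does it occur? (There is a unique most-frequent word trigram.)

Trigram frequencies (highest first):
  listen listen listen: 5
  listen listen high: 2
  listen listen table: 1
  listen table listen: 1
  table listen table: 1
  listen table table: 1
  … (21 more, each ≤ 1)

"listen listen listen", 5 times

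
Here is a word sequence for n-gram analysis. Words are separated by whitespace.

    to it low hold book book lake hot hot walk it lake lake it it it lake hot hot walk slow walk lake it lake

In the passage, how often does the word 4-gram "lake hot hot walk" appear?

Scanning the 22 overlapping 4-gram windows for "lake hot hot walk":
  position 7–10: lake hot hot walk
  position 17–20: lake hot hot walk

2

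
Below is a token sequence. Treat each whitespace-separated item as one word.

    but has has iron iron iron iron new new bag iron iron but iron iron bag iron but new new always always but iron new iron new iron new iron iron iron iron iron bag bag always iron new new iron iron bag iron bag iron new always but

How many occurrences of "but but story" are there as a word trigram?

Scanning the 47 overlapping trigram windows for "but but story":
  (none found)

0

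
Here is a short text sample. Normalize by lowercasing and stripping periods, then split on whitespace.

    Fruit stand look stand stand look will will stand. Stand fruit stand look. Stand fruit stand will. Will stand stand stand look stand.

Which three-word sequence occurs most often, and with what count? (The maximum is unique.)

"stand look stand", 3 times

Trigram frequencies (highest first):
  stand look stand: 3
  fruit stand look: 2
  stand stand look: 2
  will will stand: 2
  will stand stand: 2
  stand fruit stand: 2
  … (8 more, each ≤ 1)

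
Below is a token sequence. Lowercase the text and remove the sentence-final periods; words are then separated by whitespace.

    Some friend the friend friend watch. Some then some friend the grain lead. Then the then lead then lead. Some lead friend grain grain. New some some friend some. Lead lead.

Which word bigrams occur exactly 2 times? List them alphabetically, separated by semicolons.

friend the; lead then; some lead; then lead

Bigram counts meeting the condition (exactly 2 times):
  friend the: 2
  lead then: 2
  some lead: 2
  then lead: 2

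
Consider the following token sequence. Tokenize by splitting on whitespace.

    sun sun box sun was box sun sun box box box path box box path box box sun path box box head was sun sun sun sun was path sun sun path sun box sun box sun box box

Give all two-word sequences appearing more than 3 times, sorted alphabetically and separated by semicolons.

Bigram counts meeting the condition (more than 3 times):
  box box: 6
  box sun: 5
  sun box: 5
  sun sun: 6

box box; box sun; sun box; sun sun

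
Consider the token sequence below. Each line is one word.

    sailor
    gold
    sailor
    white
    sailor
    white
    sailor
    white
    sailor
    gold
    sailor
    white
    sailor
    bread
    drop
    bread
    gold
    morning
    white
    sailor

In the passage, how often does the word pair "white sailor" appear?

5

Scanning the 19 overlapping bigram windows for "white sailor":
  position 4–5: white sailor
  position 6–7: white sailor
  position 8–9: white sailor
  position 12–13: white sailor
  position 19–20: white sailor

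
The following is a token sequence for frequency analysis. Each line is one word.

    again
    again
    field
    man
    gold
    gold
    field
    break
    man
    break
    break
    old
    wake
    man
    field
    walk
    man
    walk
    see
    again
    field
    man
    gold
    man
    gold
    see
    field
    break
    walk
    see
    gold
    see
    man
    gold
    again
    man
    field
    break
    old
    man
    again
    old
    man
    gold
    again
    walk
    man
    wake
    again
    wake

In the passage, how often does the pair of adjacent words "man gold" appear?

Scanning the 49 overlapping bigram windows for "man gold":
  position 4–5: man gold
  position 22–23: man gold
  position 24–25: man gold
  position 33–34: man gold
  position 43–44: man gold

5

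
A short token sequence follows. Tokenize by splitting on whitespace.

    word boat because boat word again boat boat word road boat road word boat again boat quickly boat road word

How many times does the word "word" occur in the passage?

5

Scanning the 20 tokens for "word":
  position 1: word
  position 5: word
  position 9: word
  position 13: word
  position 20: word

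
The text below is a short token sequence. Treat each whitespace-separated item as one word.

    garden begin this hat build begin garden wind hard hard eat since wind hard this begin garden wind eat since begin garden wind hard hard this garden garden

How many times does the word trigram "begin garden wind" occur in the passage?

3

Scanning the 26 overlapping trigram windows for "begin garden wind":
  position 6–8: begin garden wind
  position 16–18: begin garden wind
  position 21–23: begin garden wind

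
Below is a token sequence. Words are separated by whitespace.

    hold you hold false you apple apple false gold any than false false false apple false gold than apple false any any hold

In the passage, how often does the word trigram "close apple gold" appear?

Scanning the 21 overlapping trigram windows for "close apple gold":
  (none found)

0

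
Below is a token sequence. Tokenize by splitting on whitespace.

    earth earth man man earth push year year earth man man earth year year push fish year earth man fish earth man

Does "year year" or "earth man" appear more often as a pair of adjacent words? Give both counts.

"earth man" (4 vs 2)

"year year": 2 occurrences
"earth man": 4 occurrences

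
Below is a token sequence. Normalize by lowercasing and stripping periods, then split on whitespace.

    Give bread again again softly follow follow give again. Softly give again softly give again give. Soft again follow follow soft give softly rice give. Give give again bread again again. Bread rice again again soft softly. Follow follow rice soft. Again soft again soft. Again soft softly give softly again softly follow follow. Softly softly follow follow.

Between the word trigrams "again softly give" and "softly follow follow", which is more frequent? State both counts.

"again softly give": 2 occurrences
"softly follow follow": 4 occurrences

"softly follow follow" (4 vs 2)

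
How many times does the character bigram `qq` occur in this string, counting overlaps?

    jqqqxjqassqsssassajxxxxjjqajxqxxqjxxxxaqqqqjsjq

Sliding a length-2 window over the 47 characters (46 positions):
  position 2–3: qq
  position 3–4: qq
  position 40–41: qq
  position 41–42: qq
  position 42–43: qq

5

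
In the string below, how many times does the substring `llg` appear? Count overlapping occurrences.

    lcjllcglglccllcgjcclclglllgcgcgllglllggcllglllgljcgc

Sliding a length-3 window over the 52 characters (50 positions):
  position 25–27: llg
  position 32–34: llg
  position 36–38: llg
  position 41–43: llg
  position 45–47: llg

5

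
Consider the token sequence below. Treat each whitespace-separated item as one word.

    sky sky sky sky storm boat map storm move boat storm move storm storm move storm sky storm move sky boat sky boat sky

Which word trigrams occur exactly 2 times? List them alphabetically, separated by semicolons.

sky boat sky; sky sky sky; storm move storm

Trigram counts meeting the condition (exactly 2 times):
  sky boat sky: 2
  sky sky sky: 2
  storm move storm: 2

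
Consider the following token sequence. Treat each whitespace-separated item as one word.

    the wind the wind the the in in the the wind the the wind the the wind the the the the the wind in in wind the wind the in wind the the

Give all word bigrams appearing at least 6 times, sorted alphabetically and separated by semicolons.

Bigram counts meeting the condition (at least 6 times):
  the the: 9
  the wind: 7
  wind the: 8

the the; the wind; wind the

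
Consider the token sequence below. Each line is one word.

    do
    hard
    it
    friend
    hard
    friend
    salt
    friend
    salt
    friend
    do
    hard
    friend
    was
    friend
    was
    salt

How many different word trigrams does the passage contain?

14

17 tokens → 15 trigram windows in total.
Repeated trigrams (each contributes count−1 duplicates):
  friend salt friend: 2
1 duplicate windows → 15 − 1 = 14 distinct.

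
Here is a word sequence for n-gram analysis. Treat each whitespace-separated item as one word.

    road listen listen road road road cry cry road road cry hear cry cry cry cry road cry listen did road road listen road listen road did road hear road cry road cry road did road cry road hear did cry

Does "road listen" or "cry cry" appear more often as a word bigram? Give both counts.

"road listen": 3 occurrences
"cry cry": 4 occurrences

"cry cry" (4 vs 3)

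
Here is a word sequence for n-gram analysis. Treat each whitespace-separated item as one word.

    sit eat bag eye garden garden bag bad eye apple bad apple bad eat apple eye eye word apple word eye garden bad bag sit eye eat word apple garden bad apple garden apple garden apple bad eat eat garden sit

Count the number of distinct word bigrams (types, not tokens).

41 tokens → 40 bigram windows in total.
Repeated bigrams (each contributes count−1 duplicates):
  apple bad: 3
  apple garden: 3
  bad apple: 2
  bad eat: 2
  eye garden: 2
  garden apple: 2
  garden bad: 2
  word apple: 2
10 duplicate windows → 40 − 10 = 30 distinct.

30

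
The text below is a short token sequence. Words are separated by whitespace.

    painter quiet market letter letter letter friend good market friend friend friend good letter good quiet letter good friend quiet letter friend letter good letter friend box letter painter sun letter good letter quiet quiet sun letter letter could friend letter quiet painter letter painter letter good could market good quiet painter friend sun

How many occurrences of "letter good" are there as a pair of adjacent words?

Scanning the 53 overlapping bigram windows for "letter good":
  position 14–15: letter good
  position 17–18: letter good
  position 23–24: letter good
  position 31–32: letter good
  position 46–47: letter good

5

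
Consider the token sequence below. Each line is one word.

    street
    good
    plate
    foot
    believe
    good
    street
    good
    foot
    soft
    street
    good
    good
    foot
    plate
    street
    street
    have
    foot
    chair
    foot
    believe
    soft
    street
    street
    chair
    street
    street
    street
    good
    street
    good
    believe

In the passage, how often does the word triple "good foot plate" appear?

1

Scanning the 31 overlapping trigram windows for "good foot plate":
  position 13–15: good foot plate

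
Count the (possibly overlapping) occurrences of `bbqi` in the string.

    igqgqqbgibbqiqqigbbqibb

2

Sliding a length-4 window over the 23 characters (20 positions):
  position 10–13: bbqi
  position 18–21: bbqi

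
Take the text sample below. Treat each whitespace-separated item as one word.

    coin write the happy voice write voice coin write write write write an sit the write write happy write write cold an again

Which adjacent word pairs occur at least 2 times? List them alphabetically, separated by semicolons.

coin write; write write

Bigram counts meeting the condition (at least 2 times):
  coin write: 2
  write write: 5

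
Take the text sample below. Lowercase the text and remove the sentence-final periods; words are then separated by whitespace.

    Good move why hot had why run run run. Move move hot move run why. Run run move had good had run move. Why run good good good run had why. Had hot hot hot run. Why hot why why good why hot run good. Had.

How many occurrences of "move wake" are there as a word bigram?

0

Scanning the 45 overlapping bigram windows for "move wake":
  (none found)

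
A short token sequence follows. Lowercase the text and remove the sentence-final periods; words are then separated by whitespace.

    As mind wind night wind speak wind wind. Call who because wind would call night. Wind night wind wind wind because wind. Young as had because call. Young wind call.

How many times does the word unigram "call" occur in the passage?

4

Scanning the 30 tokens for "call":
  position 9: call
  position 14: call
  position 27: call
  position 30: call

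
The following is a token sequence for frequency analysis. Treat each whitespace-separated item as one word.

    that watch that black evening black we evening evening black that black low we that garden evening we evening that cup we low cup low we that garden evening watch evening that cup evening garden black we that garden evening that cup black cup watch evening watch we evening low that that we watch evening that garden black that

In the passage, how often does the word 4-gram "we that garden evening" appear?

Scanning the 56 overlapping 4-gram windows for "we that garden evening":
  position 14–17: we that garden evening
  position 26–29: we that garden evening
  position 37–40: we that garden evening

3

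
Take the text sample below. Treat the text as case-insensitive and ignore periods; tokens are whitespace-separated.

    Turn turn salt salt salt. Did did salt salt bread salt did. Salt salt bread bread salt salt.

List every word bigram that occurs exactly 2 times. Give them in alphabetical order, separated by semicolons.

bread salt; did salt; salt bread; salt did

Bigram counts meeting the condition (exactly 2 times):
  bread salt: 2
  did salt: 2
  salt bread: 2
  salt did: 2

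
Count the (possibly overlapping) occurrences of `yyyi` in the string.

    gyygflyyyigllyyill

Sliding a length-4 window over the 18 characters (15 positions):
  position 7–10: yyyi

1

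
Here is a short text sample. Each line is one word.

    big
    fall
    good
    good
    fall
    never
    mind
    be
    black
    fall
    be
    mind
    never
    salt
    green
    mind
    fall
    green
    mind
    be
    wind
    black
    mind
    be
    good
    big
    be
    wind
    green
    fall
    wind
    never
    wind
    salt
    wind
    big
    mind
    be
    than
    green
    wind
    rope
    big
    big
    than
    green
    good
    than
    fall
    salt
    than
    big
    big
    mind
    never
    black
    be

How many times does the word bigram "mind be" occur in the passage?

4

Scanning the 56 overlapping bigram windows for "mind be":
  position 7–8: mind be
  position 19–20: mind be
  position 23–24: mind be
  position 37–38: mind be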